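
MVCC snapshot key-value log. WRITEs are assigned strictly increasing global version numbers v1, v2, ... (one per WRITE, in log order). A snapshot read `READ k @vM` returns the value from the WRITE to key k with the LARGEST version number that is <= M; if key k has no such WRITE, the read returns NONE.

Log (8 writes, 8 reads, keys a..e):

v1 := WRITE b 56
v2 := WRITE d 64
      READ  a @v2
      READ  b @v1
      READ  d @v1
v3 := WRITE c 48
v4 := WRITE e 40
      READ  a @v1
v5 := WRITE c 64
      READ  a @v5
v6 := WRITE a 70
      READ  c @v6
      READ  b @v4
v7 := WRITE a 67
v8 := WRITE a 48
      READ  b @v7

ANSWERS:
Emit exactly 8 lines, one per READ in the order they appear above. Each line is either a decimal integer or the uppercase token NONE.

v1: WRITE b=56  (b history now [(1, 56)])
v2: WRITE d=64  (d history now [(2, 64)])
READ a @v2: history=[] -> no version <= 2 -> NONE
READ b @v1: history=[(1, 56)] -> pick v1 -> 56
READ d @v1: history=[(2, 64)] -> no version <= 1 -> NONE
v3: WRITE c=48  (c history now [(3, 48)])
v4: WRITE e=40  (e history now [(4, 40)])
READ a @v1: history=[] -> no version <= 1 -> NONE
v5: WRITE c=64  (c history now [(3, 48), (5, 64)])
READ a @v5: history=[] -> no version <= 5 -> NONE
v6: WRITE a=70  (a history now [(6, 70)])
READ c @v6: history=[(3, 48), (5, 64)] -> pick v5 -> 64
READ b @v4: history=[(1, 56)] -> pick v1 -> 56
v7: WRITE a=67  (a history now [(6, 70), (7, 67)])
v8: WRITE a=48  (a history now [(6, 70), (7, 67), (8, 48)])
READ b @v7: history=[(1, 56)] -> pick v1 -> 56

Answer: NONE
56
NONE
NONE
NONE
64
56
56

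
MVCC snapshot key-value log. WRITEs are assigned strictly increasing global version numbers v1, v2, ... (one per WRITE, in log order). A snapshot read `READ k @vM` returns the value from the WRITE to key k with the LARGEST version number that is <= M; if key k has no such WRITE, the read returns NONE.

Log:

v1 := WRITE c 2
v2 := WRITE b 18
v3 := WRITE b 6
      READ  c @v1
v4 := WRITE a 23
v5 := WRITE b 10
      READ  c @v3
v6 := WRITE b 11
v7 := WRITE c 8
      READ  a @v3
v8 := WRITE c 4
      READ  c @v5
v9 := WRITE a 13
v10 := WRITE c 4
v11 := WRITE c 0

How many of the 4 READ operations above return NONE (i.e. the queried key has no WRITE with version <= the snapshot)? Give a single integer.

Answer: 1

Derivation:
v1: WRITE c=2  (c history now [(1, 2)])
v2: WRITE b=18  (b history now [(2, 18)])
v3: WRITE b=6  (b history now [(2, 18), (3, 6)])
READ c @v1: history=[(1, 2)] -> pick v1 -> 2
v4: WRITE a=23  (a history now [(4, 23)])
v5: WRITE b=10  (b history now [(2, 18), (3, 6), (5, 10)])
READ c @v3: history=[(1, 2)] -> pick v1 -> 2
v6: WRITE b=11  (b history now [(2, 18), (3, 6), (5, 10), (6, 11)])
v7: WRITE c=8  (c history now [(1, 2), (7, 8)])
READ a @v3: history=[(4, 23)] -> no version <= 3 -> NONE
v8: WRITE c=4  (c history now [(1, 2), (7, 8), (8, 4)])
READ c @v5: history=[(1, 2), (7, 8), (8, 4)] -> pick v1 -> 2
v9: WRITE a=13  (a history now [(4, 23), (9, 13)])
v10: WRITE c=4  (c history now [(1, 2), (7, 8), (8, 4), (10, 4)])
v11: WRITE c=0  (c history now [(1, 2), (7, 8), (8, 4), (10, 4), (11, 0)])
Read results in order: ['2', '2', 'NONE', '2']
NONE count = 1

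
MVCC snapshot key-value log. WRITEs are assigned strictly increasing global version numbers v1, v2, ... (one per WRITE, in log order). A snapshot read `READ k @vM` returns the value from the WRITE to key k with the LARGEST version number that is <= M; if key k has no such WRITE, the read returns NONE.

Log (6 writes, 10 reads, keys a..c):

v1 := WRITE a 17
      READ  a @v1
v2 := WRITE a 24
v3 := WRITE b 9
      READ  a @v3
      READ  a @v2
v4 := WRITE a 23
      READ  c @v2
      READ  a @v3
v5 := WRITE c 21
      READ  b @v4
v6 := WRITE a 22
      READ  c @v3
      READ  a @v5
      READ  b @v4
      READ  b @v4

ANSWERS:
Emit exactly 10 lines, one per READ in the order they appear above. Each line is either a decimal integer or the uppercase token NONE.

Answer: 17
24
24
NONE
24
9
NONE
23
9
9

Derivation:
v1: WRITE a=17  (a history now [(1, 17)])
READ a @v1: history=[(1, 17)] -> pick v1 -> 17
v2: WRITE a=24  (a history now [(1, 17), (2, 24)])
v3: WRITE b=9  (b history now [(3, 9)])
READ a @v3: history=[(1, 17), (2, 24)] -> pick v2 -> 24
READ a @v2: history=[(1, 17), (2, 24)] -> pick v2 -> 24
v4: WRITE a=23  (a history now [(1, 17), (2, 24), (4, 23)])
READ c @v2: history=[] -> no version <= 2 -> NONE
READ a @v3: history=[(1, 17), (2, 24), (4, 23)] -> pick v2 -> 24
v5: WRITE c=21  (c history now [(5, 21)])
READ b @v4: history=[(3, 9)] -> pick v3 -> 9
v6: WRITE a=22  (a history now [(1, 17), (2, 24), (4, 23), (6, 22)])
READ c @v3: history=[(5, 21)] -> no version <= 3 -> NONE
READ a @v5: history=[(1, 17), (2, 24), (4, 23), (6, 22)] -> pick v4 -> 23
READ b @v4: history=[(3, 9)] -> pick v3 -> 9
READ b @v4: history=[(3, 9)] -> pick v3 -> 9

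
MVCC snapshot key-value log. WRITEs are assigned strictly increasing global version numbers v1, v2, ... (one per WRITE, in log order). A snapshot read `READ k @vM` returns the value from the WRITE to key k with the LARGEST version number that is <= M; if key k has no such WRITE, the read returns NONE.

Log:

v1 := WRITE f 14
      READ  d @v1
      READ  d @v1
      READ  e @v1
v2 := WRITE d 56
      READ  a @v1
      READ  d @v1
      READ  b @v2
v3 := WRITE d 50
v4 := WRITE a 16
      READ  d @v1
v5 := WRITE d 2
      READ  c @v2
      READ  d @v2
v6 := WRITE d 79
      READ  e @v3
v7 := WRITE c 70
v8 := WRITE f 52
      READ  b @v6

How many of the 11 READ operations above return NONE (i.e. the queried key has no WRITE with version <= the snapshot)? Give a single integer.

v1: WRITE f=14  (f history now [(1, 14)])
READ d @v1: history=[] -> no version <= 1 -> NONE
READ d @v1: history=[] -> no version <= 1 -> NONE
READ e @v1: history=[] -> no version <= 1 -> NONE
v2: WRITE d=56  (d history now [(2, 56)])
READ a @v1: history=[] -> no version <= 1 -> NONE
READ d @v1: history=[(2, 56)] -> no version <= 1 -> NONE
READ b @v2: history=[] -> no version <= 2 -> NONE
v3: WRITE d=50  (d history now [(2, 56), (3, 50)])
v4: WRITE a=16  (a history now [(4, 16)])
READ d @v1: history=[(2, 56), (3, 50)] -> no version <= 1 -> NONE
v5: WRITE d=2  (d history now [(2, 56), (3, 50), (5, 2)])
READ c @v2: history=[] -> no version <= 2 -> NONE
READ d @v2: history=[(2, 56), (3, 50), (5, 2)] -> pick v2 -> 56
v6: WRITE d=79  (d history now [(2, 56), (3, 50), (5, 2), (6, 79)])
READ e @v3: history=[] -> no version <= 3 -> NONE
v7: WRITE c=70  (c history now [(7, 70)])
v8: WRITE f=52  (f history now [(1, 14), (8, 52)])
READ b @v6: history=[] -> no version <= 6 -> NONE
Read results in order: ['NONE', 'NONE', 'NONE', 'NONE', 'NONE', 'NONE', 'NONE', 'NONE', '56', 'NONE', 'NONE']
NONE count = 10

Answer: 10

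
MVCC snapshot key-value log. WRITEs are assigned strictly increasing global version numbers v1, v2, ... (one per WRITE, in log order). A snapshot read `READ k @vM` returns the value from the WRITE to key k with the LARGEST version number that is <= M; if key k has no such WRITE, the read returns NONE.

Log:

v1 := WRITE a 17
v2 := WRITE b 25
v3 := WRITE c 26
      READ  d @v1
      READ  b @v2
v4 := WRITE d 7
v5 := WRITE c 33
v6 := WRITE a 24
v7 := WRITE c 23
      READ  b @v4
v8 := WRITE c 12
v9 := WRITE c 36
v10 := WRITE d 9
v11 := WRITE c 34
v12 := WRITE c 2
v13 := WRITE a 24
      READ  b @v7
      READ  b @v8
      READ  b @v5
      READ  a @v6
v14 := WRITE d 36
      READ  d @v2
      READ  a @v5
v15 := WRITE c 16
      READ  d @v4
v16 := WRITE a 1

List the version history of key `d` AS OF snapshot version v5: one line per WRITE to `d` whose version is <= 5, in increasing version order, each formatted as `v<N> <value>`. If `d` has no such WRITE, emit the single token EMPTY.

Scan writes for key=d with version <= 5:
  v1 WRITE a 17 -> skip
  v2 WRITE b 25 -> skip
  v3 WRITE c 26 -> skip
  v4 WRITE d 7 -> keep
  v5 WRITE c 33 -> skip
  v6 WRITE a 24 -> skip
  v7 WRITE c 23 -> skip
  v8 WRITE c 12 -> skip
  v9 WRITE c 36 -> skip
  v10 WRITE d 9 -> drop (> snap)
  v11 WRITE c 34 -> skip
  v12 WRITE c 2 -> skip
  v13 WRITE a 24 -> skip
  v14 WRITE d 36 -> drop (> snap)
  v15 WRITE c 16 -> skip
  v16 WRITE a 1 -> skip
Collected: [(4, 7)]

Answer: v4 7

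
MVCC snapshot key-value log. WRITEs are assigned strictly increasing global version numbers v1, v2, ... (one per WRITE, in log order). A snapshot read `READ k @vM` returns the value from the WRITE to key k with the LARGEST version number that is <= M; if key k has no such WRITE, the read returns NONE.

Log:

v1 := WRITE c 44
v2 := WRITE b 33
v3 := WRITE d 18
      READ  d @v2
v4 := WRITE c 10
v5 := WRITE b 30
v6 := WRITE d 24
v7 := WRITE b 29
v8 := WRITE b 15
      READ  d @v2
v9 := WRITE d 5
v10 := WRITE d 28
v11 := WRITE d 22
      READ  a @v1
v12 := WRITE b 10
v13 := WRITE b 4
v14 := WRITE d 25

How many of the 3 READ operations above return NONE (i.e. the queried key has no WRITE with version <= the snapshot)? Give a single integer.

Answer: 3

Derivation:
v1: WRITE c=44  (c history now [(1, 44)])
v2: WRITE b=33  (b history now [(2, 33)])
v3: WRITE d=18  (d history now [(3, 18)])
READ d @v2: history=[(3, 18)] -> no version <= 2 -> NONE
v4: WRITE c=10  (c history now [(1, 44), (4, 10)])
v5: WRITE b=30  (b history now [(2, 33), (5, 30)])
v6: WRITE d=24  (d history now [(3, 18), (6, 24)])
v7: WRITE b=29  (b history now [(2, 33), (5, 30), (7, 29)])
v8: WRITE b=15  (b history now [(2, 33), (5, 30), (7, 29), (8, 15)])
READ d @v2: history=[(3, 18), (6, 24)] -> no version <= 2 -> NONE
v9: WRITE d=5  (d history now [(3, 18), (6, 24), (9, 5)])
v10: WRITE d=28  (d history now [(3, 18), (6, 24), (9, 5), (10, 28)])
v11: WRITE d=22  (d history now [(3, 18), (6, 24), (9, 5), (10, 28), (11, 22)])
READ a @v1: history=[] -> no version <= 1 -> NONE
v12: WRITE b=10  (b history now [(2, 33), (5, 30), (7, 29), (8, 15), (12, 10)])
v13: WRITE b=4  (b history now [(2, 33), (5, 30), (7, 29), (8, 15), (12, 10), (13, 4)])
v14: WRITE d=25  (d history now [(3, 18), (6, 24), (9, 5), (10, 28), (11, 22), (14, 25)])
Read results in order: ['NONE', 'NONE', 'NONE']
NONE count = 3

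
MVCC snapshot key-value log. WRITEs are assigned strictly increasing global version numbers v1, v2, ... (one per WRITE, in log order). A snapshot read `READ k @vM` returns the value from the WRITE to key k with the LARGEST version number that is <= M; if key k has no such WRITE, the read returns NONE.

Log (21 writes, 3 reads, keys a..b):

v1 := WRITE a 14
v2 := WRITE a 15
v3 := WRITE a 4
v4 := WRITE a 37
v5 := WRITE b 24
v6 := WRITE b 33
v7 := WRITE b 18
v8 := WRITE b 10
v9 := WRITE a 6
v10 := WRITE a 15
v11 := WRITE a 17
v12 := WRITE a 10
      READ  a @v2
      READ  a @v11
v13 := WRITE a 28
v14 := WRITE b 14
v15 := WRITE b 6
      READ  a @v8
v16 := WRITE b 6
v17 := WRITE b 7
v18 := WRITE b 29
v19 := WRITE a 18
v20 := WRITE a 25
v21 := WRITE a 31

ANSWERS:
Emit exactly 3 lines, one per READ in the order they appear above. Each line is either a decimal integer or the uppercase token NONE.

Answer: 15
17
37

Derivation:
v1: WRITE a=14  (a history now [(1, 14)])
v2: WRITE a=15  (a history now [(1, 14), (2, 15)])
v3: WRITE a=4  (a history now [(1, 14), (2, 15), (3, 4)])
v4: WRITE a=37  (a history now [(1, 14), (2, 15), (3, 4), (4, 37)])
v5: WRITE b=24  (b history now [(5, 24)])
v6: WRITE b=33  (b history now [(5, 24), (6, 33)])
v7: WRITE b=18  (b history now [(5, 24), (6, 33), (7, 18)])
v8: WRITE b=10  (b history now [(5, 24), (6, 33), (7, 18), (8, 10)])
v9: WRITE a=6  (a history now [(1, 14), (2, 15), (3, 4), (4, 37), (9, 6)])
v10: WRITE a=15  (a history now [(1, 14), (2, 15), (3, 4), (4, 37), (9, 6), (10, 15)])
v11: WRITE a=17  (a history now [(1, 14), (2, 15), (3, 4), (4, 37), (9, 6), (10, 15), (11, 17)])
v12: WRITE a=10  (a history now [(1, 14), (2, 15), (3, 4), (4, 37), (9, 6), (10, 15), (11, 17), (12, 10)])
READ a @v2: history=[(1, 14), (2, 15), (3, 4), (4, 37), (9, 6), (10, 15), (11, 17), (12, 10)] -> pick v2 -> 15
READ a @v11: history=[(1, 14), (2, 15), (3, 4), (4, 37), (9, 6), (10, 15), (11, 17), (12, 10)] -> pick v11 -> 17
v13: WRITE a=28  (a history now [(1, 14), (2, 15), (3, 4), (4, 37), (9, 6), (10, 15), (11, 17), (12, 10), (13, 28)])
v14: WRITE b=14  (b history now [(5, 24), (6, 33), (7, 18), (8, 10), (14, 14)])
v15: WRITE b=6  (b history now [(5, 24), (6, 33), (7, 18), (8, 10), (14, 14), (15, 6)])
READ a @v8: history=[(1, 14), (2, 15), (3, 4), (4, 37), (9, 6), (10, 15), (11, 17), (12, 10), (13, 28)] -> pick v4 -> 37
v16: WRITE b=6  (b history now [(5, 24), (6, 33), (7, 18), (8, 10), (14, 14), (15, 6), (16, 6)])
v17: WRITE b=7  (b history now [(5, 24), (6, 33), (7, 18), (8, 10), (14, 14), (15, 6), (16, 6), (17, 7)])
v18: WRITE b=29  (b history now [(5, 24), (6, 33), (7, 18), (8, 10), (14, 14), (15, 6), (16, 6), (17, 7), (18, 29)])
v19: WRITE a=18  (a history now [(1, 14), (2, 15), (3, 4), (4, 37), (9, 6), (10, 15), (11, 17), (12, 10), (13, 28), (19, 18)])
v20: WRITE a=25  (a history now [(1, 14), (2, 15), (3, 4), (4, 37), (9, 6), (10, 15), (11, 17), (12, 10), (13, 28), (19, 18), (20, 25)])
v21: WRITE a=31  (a history now [(1, 14), (2, 15), (3, 4), (4, 37), (9, 6), (10, 15), (11, 17), (12, 10), (13, 28), (19, 18), (20, 25), (21, 31)])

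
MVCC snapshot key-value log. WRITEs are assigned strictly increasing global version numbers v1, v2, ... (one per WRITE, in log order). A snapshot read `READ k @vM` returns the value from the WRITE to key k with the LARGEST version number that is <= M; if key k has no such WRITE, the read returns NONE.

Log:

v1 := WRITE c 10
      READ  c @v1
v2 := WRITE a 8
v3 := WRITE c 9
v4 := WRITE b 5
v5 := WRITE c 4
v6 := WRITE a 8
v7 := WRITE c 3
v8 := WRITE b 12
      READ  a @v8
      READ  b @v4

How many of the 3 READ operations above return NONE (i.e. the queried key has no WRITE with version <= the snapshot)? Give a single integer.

v1: WRITE c=10  (c history now [(1, 10)])
READ c @v1: history=[(1, 10)] -> pick v1 -> 10
v2: WRITE a=8  (a history now [(2, 8)])
v3: WRITE c=9  (c history now [(1, 10), (3, 9)])
v4: WRITE b=5  (b history now [(4, 5)])
v5: WRITE c=4  (c history now [(1, 10), (3, 9), (5, 4)])
v6: WRITE a=8  (a history now [(2, 8), (6, 8)])
v7: WRITE c=3  (c history now [(1, 10), (3, 9), (5, 4), (7, 3)])
v8: WRITE b=12  (b history now [(4, 5), (8, 12)])
READ a @v8: history=[(2, 8), (6, 8)] -> pick v6 -> 8
READ b @v4: history=[(4, 5), (8, 12)] -> pick v4 -> 5
Read results in order: ['10', '8', '5']
NONE count = 0

Answer: 0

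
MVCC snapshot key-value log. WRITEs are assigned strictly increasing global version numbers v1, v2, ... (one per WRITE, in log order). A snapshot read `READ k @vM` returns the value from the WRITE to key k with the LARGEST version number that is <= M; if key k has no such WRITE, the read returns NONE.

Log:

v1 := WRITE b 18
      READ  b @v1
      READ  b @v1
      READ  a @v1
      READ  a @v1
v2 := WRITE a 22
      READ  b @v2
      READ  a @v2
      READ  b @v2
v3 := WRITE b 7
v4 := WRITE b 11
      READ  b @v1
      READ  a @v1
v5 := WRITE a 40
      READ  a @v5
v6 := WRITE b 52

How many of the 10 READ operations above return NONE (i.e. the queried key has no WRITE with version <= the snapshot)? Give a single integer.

v1: WRITE b=18  (b history now [(1, 18)])
READ b @v1: history=[(1, 18)] -> pick v1 -> 18
READ b @v1: history=[(1, 18)] -> pick v1 -> 18
READ a @v1: history=[] -> no version <= 1 -> NONE
READ a @v1: history=[] -> no version <= 1 -> NONE
v2: WRITE a=22  (a history now [(2, 22)])
READ b @v2: history=[(1, 18)] -> pick v1 -> 18
READ a @v2: history=[(2, 22)] -> pick v2 -> 22
READ b @v2: history=[(1, 18)] -> pick v1 -> 18
v3: WRITE b=7  (b history now [(1, 18), (3, 7)])
v4: WRITE b=11  (b history now [(1, 18), (3, 7), (4, 11)])
READ b @v1: history=[(1, 18), (3, 7), (4, 11)] -> pick v1 -> 18
READ a @v1: history=[(2, 22)] -> no version <= 1 -> NONE
v5: WRITE a=40  (a history now [(2, 22), (5, 40)])
READ a @v5: history=[(2, 22), (5, 40)] -> pick v5 -> 40
v6: WRITE b=52  (b history now [(1, 18), (3, 7), (4, 11), (6, 52)])
Read results in order: ['18', '18', 'NONE', 'NONE', '18', '22', '18', '18', 'NONE', '40']
NONE count = 3

Answer: 3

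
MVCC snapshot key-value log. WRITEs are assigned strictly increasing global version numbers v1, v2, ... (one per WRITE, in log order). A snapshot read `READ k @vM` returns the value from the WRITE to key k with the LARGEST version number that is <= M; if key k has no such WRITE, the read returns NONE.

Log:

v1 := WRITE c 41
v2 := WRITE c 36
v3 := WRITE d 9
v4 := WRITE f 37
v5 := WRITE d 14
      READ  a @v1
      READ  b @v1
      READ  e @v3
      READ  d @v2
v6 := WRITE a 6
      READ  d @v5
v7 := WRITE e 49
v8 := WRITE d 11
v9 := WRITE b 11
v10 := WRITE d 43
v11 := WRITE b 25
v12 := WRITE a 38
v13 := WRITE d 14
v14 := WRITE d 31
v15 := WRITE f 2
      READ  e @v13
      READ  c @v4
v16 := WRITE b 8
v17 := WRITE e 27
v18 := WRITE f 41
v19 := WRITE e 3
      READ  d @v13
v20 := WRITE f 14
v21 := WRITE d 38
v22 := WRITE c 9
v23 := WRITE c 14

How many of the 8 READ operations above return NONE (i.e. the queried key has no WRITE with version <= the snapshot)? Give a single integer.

Answer: 4

Derivation:
v1: WRITE c=41  (c history now [(1, 41)])
v2: WRITE c=36  (c history now [(1, 41), (2, 36)])
v3: WRITE d=9  (d history now [(3, 9)])
v4: WRITE f=37  (f history now [(4, 37)])
v5: WRITE d=14  (d history now [(3, 9), (5, 14)])
READ a @v1: history=[] -> no version <= 1 -> NONE
READ b @v1: history=[] -> no version <= 1 -> NONE
READ e @v3: history=[] -> no version <= 3 -> NONE
READ d @v2: history=[(3, 9), (5, 14)] -> no version <= 2 -> NONE
v6: WRITE a=6  (a history now [(6, 6)])
READ d @v5: history=[(3, 9), (5, 14)] -> pick v5 -> 14
v7: WRITE e=49  (e history now [(7, 49)])
v8: WRITE d=11  (d history now [(3, 9), (5, 14), (8, 11)])
v9: WRITE b=11  (b history now [(9, 11)])
v10: WRITE d=43  (d history now [(3, 9), (5, 14), (8, 11), (10, 43)])
v11: WRITE b=25  (b history now [(9, 11), (11, 25)])
v12: WRITE a=38  (a history now [(6, 6), (12, 38)])
v13: WRITE d=14  (d history now [(3, 9), (5, 14), (8, 11), (10, 43), (13, 14)])
v14: WRITE d=31  (d history now [(3, 9), (5, 14), (8, 11), (10, 43), (13, 14), (14, 31)])
v15: WRITE f=2  (f history now [(4, 37), (15, 2)])
READ e @v13: history=[(7, 49)] -> pick v7 -> 49
READ c @v4: history=[(1, 41), (2, 36)] -> pick v2 -> 36
v16: WRITE b=8  (b history now [(9, 11), (11, 25), (16, 8)])
v17: WRITE e=27  (e history now [(7, 49), (17, 27)])
v18: WRITE f=41  (f history now [(4, 37), (15, 2), (18, 41)])
v19: WRITE e=3  (e history now [(7, 49), (17, 27), (19, 3)])
READ d @v13: history=[(3, 9), (5, 14), (8, 11), (10, 43), (13, 14), (14, 31)] -> pick v13 -> 14
v20: WRITE f=14  (f history now [(4, 37), (15, 2), (18, 41), (20, 14)])
v21: WRITE d=38  (d history now [(3, 9), (5, 14), (8, 11), (10, 43), (13, 14), (14, 31), (21, 38)])
v22: WRITE c=9  (c history now [(1, 41), (2, 36), (22, 9)])
v23: WRITE c=14  (c history now [(1, 41), (2, 36), (22, 9), (23, 14)])
Read results in order: ['NONE', 'NONE', 'NONE', 'NONE', '14', '49', '36', '14']
NONE count = 4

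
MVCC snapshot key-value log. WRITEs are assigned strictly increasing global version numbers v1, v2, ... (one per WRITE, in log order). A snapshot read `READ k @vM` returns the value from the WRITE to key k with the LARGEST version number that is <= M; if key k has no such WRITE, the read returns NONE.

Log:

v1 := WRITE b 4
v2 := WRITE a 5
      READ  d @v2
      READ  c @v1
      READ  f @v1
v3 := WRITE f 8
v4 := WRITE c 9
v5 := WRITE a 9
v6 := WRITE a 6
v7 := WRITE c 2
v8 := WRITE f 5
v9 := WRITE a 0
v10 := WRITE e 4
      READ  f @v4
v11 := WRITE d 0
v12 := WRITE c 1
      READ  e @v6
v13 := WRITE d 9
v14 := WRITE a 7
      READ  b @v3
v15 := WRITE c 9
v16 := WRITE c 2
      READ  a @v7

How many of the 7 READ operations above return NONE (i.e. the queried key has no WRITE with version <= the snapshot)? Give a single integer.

Answer: 4

Derivation:
v1: WRITE b=4  (b history now [(1, 4)])
v2: WRITE a=5  (a history now [(2, 5)])
READ d @v2: history=[] -> no version <= 2 -> NONE
READ c @v1: history=[] -> no version <= 1 -> NONE
READ f @v1: history=[] -> no version <= 1 -> NONE
v3: WRITE f=8  (f history now [(3, 8)])
v4: WRITE c=9  (c history now [(4, 9)])
v5: WRITE a=9  (a history now [(2, 5), (5, 9)])
v6: WRITE a=6  (a history now [(2, 5), (5, 9), (6, 6)])
v7: WRITE c=2  (c history now [(4, 9), (7, 2)])
v8: WRITE f=5  (f history now [(3, 8), (8, 5)])
v9: WRITE a=0  (a history now [(2, 5), (5, 9), (6, 6), (9, 0)])
v10: WRITE e=4  (e history now [(10, 4)])
READ f @v4: history=[(3, 8), (8, 5)] -> pick v3 -> 8
v11: WRITE d=0  (d history now [(11, 0)])
v12: WRITE c=1  (c history now [(4, 9), (7, 2), (12, 1)])
READ e @v6: history=[(10, 4)] -> no version <= 6 -> NONE
v13: WRITE d=9  (d history now [(11, 0), (13, 9)])
v14: WRITE a=7  (a history now [(2, 5), (5, 9), (6, 6), (9, 0), (14, 7)])
READ b @v3: history=[(1, 4)] -> pick v1 -> 4
v15: WRITE c=9  (c history now [(4, 9), (7, 2), (12, 1), (15, 9)])
v16: WRITE c=2  (c history now [(4, 9), (7, 2), (12, 1), (15, 9), (16, 2)])
READ a @v7: history=[(2, 5), (5, 9), (6, 6), (9, 0), (14, 7)] -> pick v6 -> 6
Read results in order: ['NONE', 'NONE', 'NONE', '8', 'NONE', '4', '6']
NONE count = 4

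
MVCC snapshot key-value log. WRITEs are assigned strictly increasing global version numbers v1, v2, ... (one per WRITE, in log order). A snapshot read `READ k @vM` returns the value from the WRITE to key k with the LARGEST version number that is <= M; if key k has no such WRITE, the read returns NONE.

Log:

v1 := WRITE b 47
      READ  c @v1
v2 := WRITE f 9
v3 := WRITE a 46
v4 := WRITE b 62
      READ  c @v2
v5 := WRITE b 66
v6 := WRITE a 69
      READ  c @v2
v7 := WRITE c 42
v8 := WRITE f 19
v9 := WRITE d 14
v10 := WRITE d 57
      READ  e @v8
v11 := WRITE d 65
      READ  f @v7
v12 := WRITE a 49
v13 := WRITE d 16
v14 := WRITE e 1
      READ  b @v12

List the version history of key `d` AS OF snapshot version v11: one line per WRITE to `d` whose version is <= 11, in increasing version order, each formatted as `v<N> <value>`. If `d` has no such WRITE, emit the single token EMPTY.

Scan writes for key=d with version <= 11:
  v1 WRITE b 47 -> skip
  v2 WRITE f 9 -> skip
  v3 WRITE a 46 -> skip
  v4 WRITE b 62 -> skip
  v5 WRITE b 66 -> skip
  v6 WRITE a 69 -> skip
  v7 WRITE c 42 -> skip
  v8 WRITE f 19 -> skip
  v9 WRITE d 14 -> keep
  v10 WRITE d 57 -> keep
  v11 WRITE d 65 -> keep
  v12 WRITE a 49 -> skip
  v13 WRITE d 16 -> drop (> snap)
  v14 WRITE e 1 -> skip
Collected: [(9, 14), (10, 57), (11, 65)]

Answer: v9 14
v10 57
v11 65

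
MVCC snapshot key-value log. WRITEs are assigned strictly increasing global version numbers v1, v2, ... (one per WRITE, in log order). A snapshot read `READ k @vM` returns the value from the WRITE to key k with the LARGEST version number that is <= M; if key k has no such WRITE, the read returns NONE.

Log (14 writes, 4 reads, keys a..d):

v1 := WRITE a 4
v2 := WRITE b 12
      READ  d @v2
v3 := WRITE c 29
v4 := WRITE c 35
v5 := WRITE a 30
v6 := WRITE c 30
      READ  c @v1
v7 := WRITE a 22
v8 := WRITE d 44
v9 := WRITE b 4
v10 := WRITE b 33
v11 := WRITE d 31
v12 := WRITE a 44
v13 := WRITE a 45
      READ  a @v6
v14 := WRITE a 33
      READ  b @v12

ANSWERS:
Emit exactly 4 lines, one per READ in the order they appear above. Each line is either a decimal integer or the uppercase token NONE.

v1: WRITE a=4  (a history now [(1, 4)])
v2: WRITE b=12  (b history now [(2, 12)])
READ d @v2: history=[] -> no version <= 2 -> NONE
v3: WRITE c=29  (c history now [(3, 29)])
v4: WRITE c=35  (c history now [(3, 29), (4, 35)])
v5: WRITE a=30  (a history now [(1, 4), (5, 30)])
v6: WRITE c=30  (c history now [(3, 29), (4, 35), (6, 30)])
READ c @v1: history=[(3, 29), (4, 35), (6, 30)] -> no version <= 1 -> NONE
v7: WRITE a=22  (a history now [(1, 4), (5, 30), (7, 22)])
v8: WRITE d=44  (d history now [(8, 44)])
v9: WRITE b=4  (b history now [(2, 12), (9, 4)])
v10: WRITE b=33  (b history now [(2, 12), (9, 4), (10, 33)])
v11: WRITE d=31  (d history now [(8, 44), (11, 31)])
v12: WRITE a=44  (a history now [(1, 4), (5, 30), (7, 22), (12, 44)])
v13: WRITE a=45  (a history now [(1, 4), (5, 30), (7, 22), (12, 44), (13, 45)])
READ a @v6: history=[(1, 4), (5, 30), (7, 22), (12, 44), (13, 45)] -> pick v5 -> 30
v14: WRITE a=33  (a history now [(1, 4), (5, 30), (7, 22), (12, 44), (13, 45), (14, 33)])
READ b @v12: history=[(2, 12), (9, 4), (10, 33)] -> pick v10 -> 33

Answer: NONE
NONE
30
33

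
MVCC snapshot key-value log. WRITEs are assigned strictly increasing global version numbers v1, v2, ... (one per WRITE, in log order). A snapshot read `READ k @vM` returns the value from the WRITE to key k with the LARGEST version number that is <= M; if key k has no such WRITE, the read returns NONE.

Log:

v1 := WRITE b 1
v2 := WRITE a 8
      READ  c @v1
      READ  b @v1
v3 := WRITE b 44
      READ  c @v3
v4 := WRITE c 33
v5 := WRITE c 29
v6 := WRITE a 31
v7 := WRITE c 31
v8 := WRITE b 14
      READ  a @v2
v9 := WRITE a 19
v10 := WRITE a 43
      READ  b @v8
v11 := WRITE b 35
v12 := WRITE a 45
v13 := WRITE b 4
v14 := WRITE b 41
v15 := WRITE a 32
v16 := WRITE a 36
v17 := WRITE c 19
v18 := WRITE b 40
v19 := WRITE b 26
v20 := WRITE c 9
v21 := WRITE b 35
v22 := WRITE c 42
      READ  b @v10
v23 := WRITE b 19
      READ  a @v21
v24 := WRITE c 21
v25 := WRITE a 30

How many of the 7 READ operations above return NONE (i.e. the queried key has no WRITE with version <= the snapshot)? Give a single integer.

Answer: 2

Derivation:
v1: WRITE b=1  (b history now [(1, 1)])
v2: WRITE a=8  (a history now [(2, 8)])
READ c @v1: history=[] -> no version <= 1 -> NONE
READ b @v1: history=[(1, 1)] -> pick v1 -> 1
v3: WRITE b=44  (b history now [(1, 1), (3, 44)])
READ c @v3: history=[] -> no version <= 3 -> NONE
v4: WRITE c=33  (c history now [(4, 33)])
v5: WRITE c=29  (c history now [(4, 33), (5, 29)])
v6: WRITE a=31  (a history now [(2, 8), (6, 31)])
v7: WRITE c=31  (c history now [(4, 33), (5, 29), (7, 31)])
v8: WRITE b=14  (b history now [(1, 1), (3, 44), (8, 14)])
READ a @v2: history=[(2, 8), (6, 31)] -> pick v2 -> 8
v9: WRITE a=19  (a history now [(2, 8), (6, 31), (9, 19)])
v10: WRITE a=43  (a history now [(2, 8), (6, 31), (9, 19), (10, 43)])
READ b @v8: history=[(1, 1), (3, 44), (8, 14)] -> pick v8 -> 14
v11: WRITE b=35  (b history now [(1, 1), (3, 44), (8, 14), (11, 35)])
v12: WRITE a=45  (a history now [(2, 8), (6, 31), (9, 19), (10, 43), (12, 45)])
v13: WRITE b=4  (b history now [(1, 1), (3, 44), (8, 14), (11, 35), (13, 4)])
v14: WRITE b=41  (b history now [(1, 1), (3, 44), (8, 14), (11, 35), (13, 4), (14, 41)])
v15: WRITE a=32  (a history now [(2, 8), (6, 31), (9, 19), (10, 43), (12, 45), (15, 32)])
v16: WRITE a=36  (a history now [(2, 8), (6, 31), (9, 19), (10, 43), (12, 45), (15, 32), (16, 36)])
v17: WRITE c=19  (c history now [(4, 33), (5, 29), (7, 31), (17, 19)])
v18: WRITE b=40  (b history now [(1, 1), (3, 44), (8, 14), (11, 35), (13, 4), (14, 41), (18, 40)])
v19: WRITE b=26  (b history now [(1, 1), (3, 44), (8, 14), (11, 35), (13, 4), (14, 41), (18, 40), (19, 26)])
v20: WRITE c=9  (c history now [(4, 33), (5, 29), (7, 31), (17, 19), (20, 9)])
v21: WRITE b=35  (b history now [(1, 1), (3, 44), (8, 14), (11, 35), (13, 4), (14, 41), (18, 40), (19, 26), (21, 35)])
v22: WRITE c=42  (c history now [(4, 33), (5, 29), (7, 31), (17, 19), (20, 9), (22, 42)])
READ b @v10: history=[(1, 1), (3, 44), (8, 14), (11, 35), (13, 4), (14, 41), (18, 40), (19, 26), (21, 35)] -> pick v8 -> 14
v23: WRITE b=19  (b history now [(1, 1), (3, 44), (8, 14), (11, 35), (13, 4), (14, 41), (18, 40), (19, 26), (21, 35), (23, 19)])
READ a @v21: history=[(2, 8), (6, 31), (9, 19), (10, 43), (12, 45), (15, 32), (16, 36)] -> pick v16 -> 36
v24: WRITE c=21  (c history now [(4, 33), (5, 29), (7, 31), (17, 19), (20, 9), (22, 42), (24, 21)])
v25: WRITE a=30  (a history now [(2, 8), (6, 31), (9, 19), (10, 43), (12, 45), (15, 32), (16, 36), (25, 30)])
Read results in order: ['NONE', '1', 'NONE', '8', '14', '14', '36']
NONE count = 2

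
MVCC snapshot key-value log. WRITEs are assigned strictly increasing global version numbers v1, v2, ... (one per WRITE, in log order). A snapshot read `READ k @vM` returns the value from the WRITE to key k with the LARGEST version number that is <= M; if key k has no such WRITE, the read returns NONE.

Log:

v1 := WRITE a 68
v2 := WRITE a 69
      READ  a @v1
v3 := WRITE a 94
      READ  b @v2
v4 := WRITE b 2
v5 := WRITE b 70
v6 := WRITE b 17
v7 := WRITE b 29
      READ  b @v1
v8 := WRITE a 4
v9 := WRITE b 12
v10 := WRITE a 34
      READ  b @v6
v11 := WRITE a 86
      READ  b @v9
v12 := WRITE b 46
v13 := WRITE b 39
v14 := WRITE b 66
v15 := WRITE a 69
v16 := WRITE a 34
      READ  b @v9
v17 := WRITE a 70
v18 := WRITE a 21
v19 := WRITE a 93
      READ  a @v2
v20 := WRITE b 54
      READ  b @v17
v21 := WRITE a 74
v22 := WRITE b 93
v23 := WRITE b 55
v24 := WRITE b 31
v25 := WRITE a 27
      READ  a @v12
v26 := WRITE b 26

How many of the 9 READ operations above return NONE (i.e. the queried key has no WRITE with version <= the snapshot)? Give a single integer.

v1: WRITE a=68  (a history now [(1, 68)])
v2: WRITE a=69  (a history now [(1, 68), (2, 69)])
READ a @v1: history=[(1, 68), (2, 69)] -> pick v1 -> 68
v3: WRITE a=94  (a history now [(1, 68), (2, 69), (3, 94)])
READ b @v2: history=[] -> no version <= 2 -> NONE
v4: WRITE b=2  (b history now [(4, 2)])
v5: WRITE b=70  (b history now [(4, 2), (5, 70)])
v6: WRITE b=17  (b history now [(4, 2), (5, 70), (6, 17)])
v7: WRITE b=29  (b history now [(4, 2), (5, 70), (6, 17), (7, 29)])
READ b @v1: history=[(4, 2), (5, 70), (6, 17), (7, 29)] -> no version <= 1 -> NONE
v8: WRITE a=4  (a history now [(1, 68), (2, 69), (3, 94), (8, 4)])
v9: WRITE b=12  (b history now [(4, 2), (5, 70), (6, 17), (7, 29), (9, 12)])
v10: WRITE a=34  (a history now [(1, 68), (2, 69), (3, 94), (8, 4), (10, 34)])
READ b @v6: history=[(4, 2), (5, 70), (6, 17), (7, 29), (9, 12)] -> pick v6 -> 17
v11: WRITE a=86  (a history now [(1, 68), (2, 69), (3, 94), (8, 4), (10, 34), (11, 86)])
READ b @v9: history=[(4, 2), (5, 70), (6, 17), (7, 29), (9, 12)] -> pick v9 -> 12
v12: WRITE b=46  (b history now [(4, 2), (5, 70), (6, 17), (7, 29), (9, 12), (12, 46)])
v13: WRITE b=39  (b history now [(4, 2), (5, 70), (6, 17), (7, 29), (9, 12), (12, 46), (13, 39)])
v14: WRITE b=66  (b history now [(4, 2), (5, 70), (6, 17), (7, 29), (9, 12), (12, 46), (13, 39), (14, 66)])
v15: WRITE a=69  (a history now [(1, 68), (2, 69), (3, 94), (8, 4), (10, 34), (11, 86), (15, 69)])
v16: WRITE a=34  (a history now [(1, 68), (2, 69), (3, 94), (8, 4), (10, 34), (11, 86), (15, 69), (16, 34)])
READ b @v9: history=[(4, 2), (5, 70), (6, 17), (7, 29), (9, 12), (12, 46), (13, 39), (14, 66)] -> pick v9 -> 12
v17: WRITE a=70  (a history now [(1, 68), (2, 69), (3, 94), (8, 4), (10, 34), (11, 86), (15, 69), (16, 34), (17, 70)])
v18: WRITE a=21  (a history now [(1, 68), (2, 69), (3, 94), (8, 4), (10, 34), (11, 86), (15, 69), (16, 34), (17, 70), (18, 21)])
v19: WRITE a=93  (a history now [(1, 68), (2, 69), (3, 94), (8, 4), (10, 34), (11, 86), (15, 69), (16, 34), (17, 70), (18, 21), (19, 93)])
READ a @v2: history=[(1, 68), (2, 69), (3, 94), (8, 4), (10, 34), (11, 86), (15, 69), (16, 34), (17, 70), (18, 21), (19, 93)] -> pick v2 -> 69
v20: WRITE b=54  (b history now [(4, 2), (5, 70), (6, 17), (7, 29), (9, 12), (12, 46), (13, 39), (14, 66), (20, 54)])
READ b @v17: history=[(4, 2), (5, 70), (6, 17), (7, 29), (9, 12), (12, 46), (13, 39), (14, 66), (20, 54)] -> pick v14 -> 66
v21: WRITE a=74  (a history now [(1, 68), (2, 69), (3, 94), (8, 4), (10, 34), (11, 86), (15, 69), (16, 34), (17, 70), (18, 21), (19, 93), (21, 74)])
v22: WRITE b=93  (b history now [(4, 2), (5, 70), (6, 17), (7, 29), (9, 12), (12, 46), (13, 39), (14, 66), (20, 54), (22, 93)])
v23: WRITE b=55  (b history now [(4, 2), (5, 70), (6, 17), (7, 29), (9, 12), (12, 46), (13, 39), (14, 66), (20, 54), (22, 93), (23, 55)])
v24: WRITE b=31  (b history now [(4, 2), (5, 70), (6, 17), (7, 29), (9, 12), (12, 46), (13, 39), (14, 66), (20, 54), (22, 93), (23, 55), (24, 31)])
v25: WRITE a=27  (a history now [(1, 68), (2, 69), (3, 94), (8, 4), (10, 34), (11, 86), (15, 69), (16, 34), (17, 70), (18, 21), (19, 93), (21, 74), (25, 27)])
READ a @v12: history=[(1, 68), (2, 69), (3, 94), (8, 4), (10, 34), (11, 86), (15, 69), (16, 34), (17, 70), (18, 21), (19, 93), (21, 74), (25, 27)] -> pick v11 -> 86
v26: WRITE b=26  (b history now [(4, 2), (5, 70), (6, 17), (7, 29), (9, 12), (12, 46), (13, 39), (14, 66), (20, 54), (22, 93), (23, 55), (24, 31), (26, 26)])
Read results in order: ['68', 'NONE', 'NONE', '17', '12', '12', '69', '66', '86']
NONE count = 2

Answer: 2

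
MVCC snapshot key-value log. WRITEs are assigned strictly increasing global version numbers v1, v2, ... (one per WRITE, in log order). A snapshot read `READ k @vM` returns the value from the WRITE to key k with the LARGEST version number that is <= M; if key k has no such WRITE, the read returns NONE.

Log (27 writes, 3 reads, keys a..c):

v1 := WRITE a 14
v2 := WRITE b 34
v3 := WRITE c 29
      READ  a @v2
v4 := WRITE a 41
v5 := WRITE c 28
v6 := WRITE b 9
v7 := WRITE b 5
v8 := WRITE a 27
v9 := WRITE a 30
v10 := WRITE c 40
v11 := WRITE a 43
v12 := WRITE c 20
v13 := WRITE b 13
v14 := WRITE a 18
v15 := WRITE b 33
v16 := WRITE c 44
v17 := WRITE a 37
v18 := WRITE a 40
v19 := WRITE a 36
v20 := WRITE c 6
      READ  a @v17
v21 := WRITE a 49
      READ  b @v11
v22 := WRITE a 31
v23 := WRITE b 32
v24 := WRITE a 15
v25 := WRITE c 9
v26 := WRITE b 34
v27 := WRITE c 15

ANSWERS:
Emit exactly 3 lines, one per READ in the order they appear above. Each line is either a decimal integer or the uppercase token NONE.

v1: WRITE a=14  (a history now [(1, 14)])
v2: WRITE b=34  (b history now [(2, 34)])
v3: WRITE c=29  (c history now [(3, 29)])
READ a @v2: history=[(1, 14)] -> pick v1 -> 14
v4: WRITE a=41  (a history now [(1, 14), (4, 41)])
v5: WRITE c=28  (c history now [(3, 29), (5, 28)])
v6: WRITE b=9  (b history now [(2, 34), (6, 9)])
v7: WRITE b=5  (b history now [(2, 34), (6, 9), (7, 5)])
v8: WRITE a=27  (a history now [(1, 14), (4, 41), (8, 27)])
v9: WRITE a=30  (a history now [(1, 14), (4, 41), (8, 27), (9, 30)])
v10: WRITE c=40  (c history now [(3, 29), (5, 28), (10, 40)])
v11: WRITE a=43  (a history now [(1, 14), (4, 41), (8, 27), (9, 30), (11, 43)])
v12: WRITE c=20  (c history now [(3, 29), (5, 28), (10, 40), (12, 20)])
v13: WRITE b=13  (b history now [(2, 34), (6, 9), (7, 5), (13, 13)])
v14: WRITE a=18  (a history now [(1, 14), (4, 41), (8, 27), (9, 30), (11, 43), (14, 18)])
v15: WRITE b=33  (b history now [(2, 34), (6, 9), (7, 5), (13, 13), (15, 33)])
v16: WRITE c=44  (c history now [(3, 29), (5, 28), (10, 40), (12, 20), (16, 44)])
v17: WRITE a=37  (a history now [(1, 14), (4, 41), (8, 27), (9, 30), (11, 43), (14, 18), (17, 37)])
v18: WRITE a=40  (a history now [(1, 14), (4, 41), (8, 27), (9, 30), (11, 43), (14, 18), (17, 37), (18, 40)])
v19: WRITE a=36  (a history now [(1, 14), (4, 41), (8, 27), (9, 30), (11, 43), (14, 18), (17, 37), (18, 40), (19, 36)])
v20: WRITE c=6  (c history now [(3, 29), (5, 28), (10, 40), (12, 20), (16, 44), (20, 6)])
READ a @v17: history=[(1, 14), (4, 41), (8, 27), (9, 30), (11, 43), (14, 18), (17, 37), (18, 40), (19, 36)] -> pick v17 -> 37
v21: WRITE a=49  (a history now [(1, 14), (4, 41), (8, 27), (9, 30), (11, 43), (14, 18), (17, 37), (18, 40), (19, 36), (21, 49)])
READ b @v11: history=[(2, 34), (6, 9), (7, 5), (13, 13), (15, 33)] -> pick v7 -> 5
v22: WRITE a=31  (a history now [(1, 14), (4, 41), (8, 27), (9, 30), (11, 43), (14, 18), (17, 37), (18, 40), (19, 36), (21, 49), (22, 31)])
v23: WRITE b=32  (b history now [(2, 34), (6, 9), (7, 5), (13, 13), (15, 33), (23, 32)])
v24: WRITE a=15  (a history now [(1, 14), (4, 41), (8, 27), (9, 30), (11, 43), (14, 18), (17, 37), (18, 40), (19, 36), (21, 49), (22, 31), (24, 15)])
v25: WRITE c=9  (c history now [(3, 29), (5, 28), (10, 40), (12, 20), (16, 44), (20, 6), (25, 9)])
v26: WRITE b=34  (b history now [(2, 34), (6, 9), (7, 5), (13, 13), (15, 33), (23, 32), (26, 34)])
v27: WRITE c=15  (c history now [(3, 29), (5, 28), (10, 40), (12, 20), (16, 44), (20, 6), (25, 9), (27, 15)])

Answer: 14
37
5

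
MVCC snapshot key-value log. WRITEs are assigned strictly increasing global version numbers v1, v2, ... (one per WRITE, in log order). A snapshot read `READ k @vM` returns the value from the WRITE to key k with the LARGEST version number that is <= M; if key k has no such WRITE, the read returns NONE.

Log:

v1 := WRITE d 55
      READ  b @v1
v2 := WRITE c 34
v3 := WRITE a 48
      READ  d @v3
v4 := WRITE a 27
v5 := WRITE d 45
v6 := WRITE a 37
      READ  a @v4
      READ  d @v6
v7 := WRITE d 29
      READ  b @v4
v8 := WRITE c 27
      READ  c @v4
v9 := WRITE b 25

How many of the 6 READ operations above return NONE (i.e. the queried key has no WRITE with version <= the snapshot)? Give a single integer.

Answer: 2

Derivation:
v1: WRITE d=55  (d history now [(1, 55)])
READ b @v1: history=[] -> no version <= 1 -> NONE
v2: WRITE c=34  (c history now [(2, 34)])
v3: WRITE a=48  (a history now [(3, 48)])
READ d @v3: history=[(1, 55)] -> pick v1 -> 55
v4: WRITE a=27  (a history now [(3, 48), (4, 27)])
v5: WRITE d=45  (d history now [(1, 55), (5, 45)])
v6: WRITE a=37  (a history now [(3, 48), (4, 27), (6, 37)])
READ a @v4: history=[(3, 48), (4, 27), (6, 37)] -> pick v4 -> 27
READ d @v6: history=[(1, 55), (5, 45)] -> pick v5 -> 45
v7: WRITE d=29  (d history now [(1, 55), (5, 45), (7, 29)])
READ b @v4: history=[] -> no version <= 4 -> NONE
v8: WRITE c=27  (c history now [(2, 34), (8, 27)])
READ c @v4: history=[(2, 34), (8, 27)] -> pick v2 -> 34
v9: WRITE b=25  (b history now [(9, 25)])
Read results in order: ['NONE', '55', '27', '45', 'NONE', '34']
NONE count = 2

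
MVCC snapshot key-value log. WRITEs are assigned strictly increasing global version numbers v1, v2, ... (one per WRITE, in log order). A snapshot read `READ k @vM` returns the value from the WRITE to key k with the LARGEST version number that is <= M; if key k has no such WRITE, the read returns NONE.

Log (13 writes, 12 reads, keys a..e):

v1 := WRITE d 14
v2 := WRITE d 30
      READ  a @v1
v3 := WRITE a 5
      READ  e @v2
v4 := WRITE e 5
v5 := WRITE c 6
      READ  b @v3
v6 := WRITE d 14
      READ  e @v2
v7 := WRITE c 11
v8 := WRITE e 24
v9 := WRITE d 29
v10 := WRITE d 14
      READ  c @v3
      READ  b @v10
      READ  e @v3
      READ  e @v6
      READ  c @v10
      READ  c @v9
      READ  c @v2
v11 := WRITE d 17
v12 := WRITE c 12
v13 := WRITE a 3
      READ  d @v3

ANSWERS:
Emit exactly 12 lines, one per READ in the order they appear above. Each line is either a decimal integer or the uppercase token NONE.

v1: WRITE d=14  (d history now [(1, 14)])
v2: WRITE d=30  (d history now [(1, 14), (2, 30)])
READ a @v1: history=[] -> no version <= 1 -> NONE
v3: WRITE a=5  (a history now [(3, 5)])
READ e @v2: history=[] -> no version <= 2 -> NONE
v4: WRITE e=5  (e history now [(4, 5)])
v5: WRITE c=6  (c history now [(5, 6)])
READ b @v3: history=[] -> no version <= 3 -> NONE
v6: WRITE d=14  (d history now [(1, 14), (2, 30), (6, 14)])
READ e @v2: history=[(4, 5)] -> no version <= 2 -> NONE
v7: WRITE c=11  (c history now [(5, 6), (7, 11)])
v8: WRITE e=24  (e history now [(4, 5), (8, 24)])
v9: WRITE d=29  (d history now [(1, 14), (2, 30), (6, 14), (9, 29)])
v10: WRITE d=14  (d history now [(1, 14), (2, 30), (6, 14), (9, 29), (10, 14)])
READ c @v3: history=[(5, 6), (7, 11)] -> no version <= 3 -> NONE
READ b @v10: history=[] -> no version <= 10 -> NONE
READ e @v3: history=[(4, 5), (8, 24)] -> no version <= 3 -> NONE
READ e @v6: history=[(4, 5), (8, 24)] -> pick v4 -> 5
READ c @v10: history=[(5, 6), (7, 11)] -> pick v7 -> 11
READ c @v9: history=[(5, 6), (7, 11)] -> pick v7 -> 11
READ c @v2: history=[(5, 6), (7, 11)] -> no version <= 2 -> NONE
v11: WRITE d=17  (d history now [(1, 14), (2, 30), (6, 14), (9, 29), (10, 14), (11, 17)])
v12: WRITE c=12  (c history now [(5, 6), (7, 11), (12, 12)])
v13: WRITE a=3  (a history now [(3, 5), (13, 3)])
READ d @v3: history=[(1, 14), (2, 30), (6, 14), (9, 29), (10, 14), (11, 17)] -> pick v2 -> 30

Answer: NONE
NONE
NONE
NONE
NONE
NONE
NONE
5
11
11
NONE
30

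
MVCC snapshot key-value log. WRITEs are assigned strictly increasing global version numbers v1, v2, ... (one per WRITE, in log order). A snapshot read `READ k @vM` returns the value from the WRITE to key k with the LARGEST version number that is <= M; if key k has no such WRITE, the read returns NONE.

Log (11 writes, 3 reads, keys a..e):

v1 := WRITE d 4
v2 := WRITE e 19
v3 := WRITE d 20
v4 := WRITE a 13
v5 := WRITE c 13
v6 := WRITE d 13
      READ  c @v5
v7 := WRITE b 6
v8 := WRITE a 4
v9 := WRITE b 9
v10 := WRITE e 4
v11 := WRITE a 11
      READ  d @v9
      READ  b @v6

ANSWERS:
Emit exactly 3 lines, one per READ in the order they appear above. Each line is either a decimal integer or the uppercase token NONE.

v1: WRITE d=4  (d history now [(1, 4)])
v2: WRITE e=19  (e history now [(2, 19)])
v3: WRITE d=20  (d history now [(1, 4), (3, 20)])
v4: WRITE a=13  (a history now [(4, 13)])
v5: WRITE c=13  (c history now [(5, 13)])
v6: WRITE d=13  (d history now [(1, 4), (3, 20), (6, 13)])
READ c @v5: history=[(5, 13)] -> pick v5 -> 13
v7: WRITE b=6  (b history now [(7, 6)])
v8: WRITE a=4  (a history now [(4, 13), (8, 4)])
v9: WRITE b=9  (b history now [(7, 6), (9, 9)])
v10: WRITE e=4  (e history now [(2, 19), (10, 4)])
v11: WRITE a=11  (a history now [(4, 13), (8, 4), (11, 11)])
READ d @v9: history=[(1, 4), (3, 20), (6, 13)] -> pick v6 -> 13
READ b @v6: history=[(7, 6), (9, 9)] -> no version <= 6 -> NONE

Answer: 13
13
NONE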